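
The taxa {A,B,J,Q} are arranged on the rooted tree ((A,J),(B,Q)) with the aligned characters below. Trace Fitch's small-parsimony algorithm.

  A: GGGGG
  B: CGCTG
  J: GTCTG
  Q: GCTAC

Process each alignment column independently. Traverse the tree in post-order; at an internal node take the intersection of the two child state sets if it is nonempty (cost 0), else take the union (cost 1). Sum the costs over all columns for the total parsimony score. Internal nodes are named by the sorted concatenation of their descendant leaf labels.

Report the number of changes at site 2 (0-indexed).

AJ@0: {G} ∩ {G} = {G} (intersection, +0)
BQ@0: {C} ∪ {G} = {C,G} (union, +1)
ABJQ@0: {G} ∩ {C,G} = {G} (intersection, +0)
AJ@1: {G} ∪ {T} = {G,T} (union, +1)
BQ@1: {G} ∪ {C} = {C,G} (union, +1)
ABJQ@1: {G,T} ∩ {C,G} = {G} (intersection, +0)
AJ@2: {G} ∪ {C} = {C,G} (union, +1)
BQ@2: {C} ∪ {T} = {C,T} (union, +1)
ABJQ@2: {C,G} ∩ {C,T} = {C} (intersection, +0)
AJ@3: {G} ∪ {T} = {G,T} (union, +1)
BQ@3: {T} ∪ {A} = {A,T} (union, +1)
ABJQ@3: {G,T} ∩ {A,T} = {T} (intersection, +0)
AJ@4: {G} ∩ {G} = {G} (intersection, +0)
BQ@4: {G} ∪ {C} = {C,G} (union, +1)
ABJQ@4: {G} ∩ {C,G} = {G} (intersection, +0)
per-site changes: [1, 2, 2, 2, 1]; total = 8

2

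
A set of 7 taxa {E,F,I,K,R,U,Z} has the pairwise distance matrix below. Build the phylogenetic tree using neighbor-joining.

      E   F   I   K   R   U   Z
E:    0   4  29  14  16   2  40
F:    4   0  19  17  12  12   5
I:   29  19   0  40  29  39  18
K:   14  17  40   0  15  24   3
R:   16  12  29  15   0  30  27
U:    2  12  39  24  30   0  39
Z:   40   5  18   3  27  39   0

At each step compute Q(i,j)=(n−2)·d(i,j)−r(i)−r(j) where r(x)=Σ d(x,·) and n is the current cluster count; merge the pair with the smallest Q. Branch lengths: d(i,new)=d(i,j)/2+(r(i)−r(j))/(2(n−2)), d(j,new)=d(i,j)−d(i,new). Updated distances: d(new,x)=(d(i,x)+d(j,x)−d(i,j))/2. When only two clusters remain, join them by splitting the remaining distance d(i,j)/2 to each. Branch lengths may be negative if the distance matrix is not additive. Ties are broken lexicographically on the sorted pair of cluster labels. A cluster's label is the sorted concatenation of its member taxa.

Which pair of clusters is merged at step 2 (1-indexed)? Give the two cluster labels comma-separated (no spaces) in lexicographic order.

K,Z

step 1: merge (E,U) at d=2, Q=-241; branch lengths E→-31/10, U→51/10; new cluster EU
  updated: d(EU,F)=7, d(EU,I)=33, d(EU,K)=18, d(EU,R)=22, d(EU,Z)=77/2
step 2: merge (K,Z) at d=3, Q=-345/2; branch lengths K→27/16, Z→21/16; new cluster KZ
  updated: d(EU,KZ)=107/4, d(F,KZ)=19/2, d(I,KZ)=55/2, d(KZ,R)=39/2
step 3: merge (EU,F) at d=7, Q=-461/4; branch lengths EU→83/8, F→-27/8; new cluster EFU
  updated: d(EFU,I)=45/2, d(EFU,KZ)=117/8, d(EFU,R)=27/2
step 4: merge (EFU,R) at d=27/2, Q=-685/8; branch lengths EFU→125/32, R→307/32; new cluster EFRU
  updated: d(EFRU,I)=19, d(EFRU,KZ)=165/16
step 5: merge (EFRU,I) at d=19, Q=-909/16; branch lengths EFRU→29/32, I→579/32; new cluster EFIRU
  updated: d(EFIRU,KZ)=301/32
step 6: merge (EFIRU,KZ) at d=301/32; branch lengths EFIRU→301/64, KZ→301/64; new cluster EFIKRUZ
final tree: (((((E:-31/10,U:51/10):83/8,F:-27/8):125/32,R:307/32):29/32,I:579/32):301/64,(K:27/16,Z:21/16):301/64)
total length: 1725/32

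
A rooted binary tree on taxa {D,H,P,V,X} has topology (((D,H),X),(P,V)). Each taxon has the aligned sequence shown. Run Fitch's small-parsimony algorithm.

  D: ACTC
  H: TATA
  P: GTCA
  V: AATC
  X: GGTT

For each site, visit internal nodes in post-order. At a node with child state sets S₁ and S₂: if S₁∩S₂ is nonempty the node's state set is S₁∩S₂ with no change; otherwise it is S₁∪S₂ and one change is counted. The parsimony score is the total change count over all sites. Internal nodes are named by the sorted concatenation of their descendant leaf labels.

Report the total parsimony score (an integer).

10

[col 0] DH: children D:{A}, H:{T} ∪→ {A,T}; cost 1
[col 0] DHX: children DH:{A,T}, X:{G} ∪→ {A,G,T}; cost 1
[col 0] PV: children P:{G}, V:{A} ∪→ {A,G}; cost 1
[col 0] DHPVX: children DHX:{A,G,T}, PV:{A,G} ∩→ {A,G}; cost 0
[col 1] DH: children D:{C}, H:{A} ∪→ {A,C}; cost 1
[col 1] DHX: children DH:{A,C}, X:{G} ∪→ {A,C,G}; cost 1
[col 1] PV: children P:{T}, V:{A} ∪→ {A,T}; cost 1
[col 1] DHPVX: children DHX:{A,C,G}, PV:{A,T} ∩→ {A}; cost 0
[col 2] DH: children D:{T}, H:{T} ∩→ {T}; cost 0
[col 2] DHX: children DH:{T}, X:{T} ∩→ {T}; cost 0
[col 2] PV: children P:{C}, V:{T} ∪→ {C,T}; cost 1
[col 2] DHPVX: children DHX:{T}, PV:{C,T} ∩→ {T}; cost 0
[col 3] DH: children D:{C}, H:{A} ∪→ {A,C}; cost 1
[col 3] DHX: children DH:{A,C}, X:{T} ∪→ {A,C,T}; cost 1
[col 3] PV: children P:{A}, V:{C} ∪→ {A,C}; cost 1
[col 3] DHPVX: children DHX:{A,C,T}, PV:{A,C} ∩→ {A,C}; cost 0
per-site changes: [3, 3, 1, 3]; total = 10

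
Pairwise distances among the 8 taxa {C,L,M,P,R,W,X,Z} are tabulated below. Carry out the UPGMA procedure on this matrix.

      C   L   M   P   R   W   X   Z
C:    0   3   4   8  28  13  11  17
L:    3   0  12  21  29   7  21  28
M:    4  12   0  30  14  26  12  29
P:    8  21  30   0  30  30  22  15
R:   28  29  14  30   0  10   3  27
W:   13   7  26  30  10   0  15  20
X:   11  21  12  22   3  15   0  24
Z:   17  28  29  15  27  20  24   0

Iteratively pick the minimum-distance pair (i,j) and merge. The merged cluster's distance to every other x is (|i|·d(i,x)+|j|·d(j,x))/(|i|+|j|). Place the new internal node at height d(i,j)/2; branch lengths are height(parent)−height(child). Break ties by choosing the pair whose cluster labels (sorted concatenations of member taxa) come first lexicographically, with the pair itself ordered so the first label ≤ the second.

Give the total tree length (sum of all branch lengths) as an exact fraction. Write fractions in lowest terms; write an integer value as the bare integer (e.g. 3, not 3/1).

1. join C+L (d=3) ⇒ CL; edges |C|=3/2, |L|=3/2
  updated: d(CL,M)=8, d(CL,P)=29/2, d(CL,R)=57/2, d(CL,W)=10, d(CL,X)=16, d(CL,Z)=45/2
2. join R+X (d=3) ⇒ RX; edges |R|=3/2, |X|=3/2
  updated: d(CL,RX)=89/4, d(M,RX)=13, d(P,RX)=26, d(RX,W)=25/2, d(RX,Z)=51/2
3. join CL+M (d=8) ⇒ CLM; edges |CL|=5/2, |M|=4
  updated: d(CLM,P)=59/3, d(CLM,RX)=115/6, d(CLM,W)=46/3, d(CLM,Z)=74/3
4. join RX+W (d=25/2) ⇒ RWX; edges |RX|=19/4, |W|=25/4
  updated: d(CLM,RWX)=161/9, d(P,RWX)=82/3, d(RWX,Z)=71/3
5. join P+Z (d=15) ⇒ PZ; edges |P|=15/2, |Z|=15/2
  updated: d(CLM,PZ)=133/6, d(PZ,RWX)=51/2
6. join CLM+RWX (d=161/9) ⇒ CLMRWX; edges |CLM|=89/18, |RWX|=97/36
  updated: d(CLMRWX,PZ)=143/6
7. join CLMRWX+PZ (d=143/6) ⇒ CLMPRWXZ; edges |CLMRWX|=107/36, |PZ|=53/12
final tree: ((((C:3/2,L:3/2):5/2,M:4):89/18,((R:3/2,X:3/2):19/4,W:25/4):97/36):107/36,(P:15/2,Z:15/2):53/12)
total length: 1927/36

1927/36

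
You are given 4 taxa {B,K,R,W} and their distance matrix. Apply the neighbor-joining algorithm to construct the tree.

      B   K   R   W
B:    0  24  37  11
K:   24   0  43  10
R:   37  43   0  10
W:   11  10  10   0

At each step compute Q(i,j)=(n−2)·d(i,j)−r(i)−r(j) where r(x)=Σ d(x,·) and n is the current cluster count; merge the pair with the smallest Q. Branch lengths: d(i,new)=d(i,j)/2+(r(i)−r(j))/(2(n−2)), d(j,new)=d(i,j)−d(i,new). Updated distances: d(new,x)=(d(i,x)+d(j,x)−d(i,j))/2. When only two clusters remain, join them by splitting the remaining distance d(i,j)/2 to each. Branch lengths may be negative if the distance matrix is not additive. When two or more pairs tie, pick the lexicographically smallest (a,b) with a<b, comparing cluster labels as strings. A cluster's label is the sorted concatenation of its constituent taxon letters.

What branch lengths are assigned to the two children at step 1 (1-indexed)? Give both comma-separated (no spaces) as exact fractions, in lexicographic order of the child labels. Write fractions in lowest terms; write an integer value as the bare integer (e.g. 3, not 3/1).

43/4,53/4

step 1: merge (B,K) at d=24, Q=-101; branch lengths B→43/4, K→53/4; new cluster BK
  updated: d(BK,R)=28, d(BK,W)=-3/2
step 2: merge (BK,R) at d=28, Q=-73/2; branch lengths BK→33/4, R→79/4; new cluster BKR
  updated: d(BKR,W)=-39/4
step 3: merge (BKR,W) at d=-39/4; branch lengths BKR→-39/8, W→-39/8; new cluster BKRW
final tree: (((B:43/4,K:53/4):33/4,R:79/4):-39/8,W:-39/8)
total length: 169/4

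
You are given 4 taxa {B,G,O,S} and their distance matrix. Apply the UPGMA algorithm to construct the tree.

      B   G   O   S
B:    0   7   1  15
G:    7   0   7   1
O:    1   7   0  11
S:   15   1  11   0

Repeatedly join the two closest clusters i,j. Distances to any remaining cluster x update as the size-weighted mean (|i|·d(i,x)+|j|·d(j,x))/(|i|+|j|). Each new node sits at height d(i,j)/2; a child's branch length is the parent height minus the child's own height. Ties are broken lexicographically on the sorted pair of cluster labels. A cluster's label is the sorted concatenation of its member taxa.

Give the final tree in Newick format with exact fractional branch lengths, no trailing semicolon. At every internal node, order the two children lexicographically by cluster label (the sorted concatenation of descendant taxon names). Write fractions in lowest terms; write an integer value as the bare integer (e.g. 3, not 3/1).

1. join B+O (d=1) ⇒ BO; edges |B|=1/2, |O|=1/2
  updated: d(BO,G)=7, d(BO,S)=13
2. join G+S (d=1) ⇒ GS; edges |G|=1/2, |S|=1/2
  updated: d(BO,GS)=10
3. join BO+GS (d=10) ⇒ BGOS; edges |BO|=9/2, |GS|=9/2
final tree: ((B:1/2,O:1/2):9/2,(G:1/2,S:1/2):9/2)
total length: 11

((B:1/2,O:1/2):9/2,(G:1/2,S:1/2):9/2)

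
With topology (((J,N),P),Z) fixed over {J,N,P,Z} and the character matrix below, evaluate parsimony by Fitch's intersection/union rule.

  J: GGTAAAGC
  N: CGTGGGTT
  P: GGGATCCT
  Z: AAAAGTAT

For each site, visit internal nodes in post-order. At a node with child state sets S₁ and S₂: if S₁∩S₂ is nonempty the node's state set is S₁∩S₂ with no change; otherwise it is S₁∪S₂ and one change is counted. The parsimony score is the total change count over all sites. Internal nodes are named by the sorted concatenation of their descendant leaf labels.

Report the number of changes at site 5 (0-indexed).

[col 0] JN: children J:{G}, N:{C} ∪→ {C,G}; cost 1
[col 0] JNP: children JN:{C,G}, P:{G} ∩→ {G}; cost 0
[col 0] JNPZ: children JNP:{G}, Z:{A} ∪→ {A,G}; cost 1
[col 1] JN: children J:{G}, N:{G} ∩→ {G}; cost 0
[col 1] JNP: children JN:{G}, P:{G} ∩→ {G}; cost 0
[col 1] JNPZ: children JNP:{G}, Z:{A} ∪→ {A,G}; cost 1
[col 2] JN: children J:{T}, N:{T} ∩→ {T}; cost 0
[col 2] JNP: children JN:{T}, P:{G} ∪→ {G,T}; cost 1
[col 2] JNPZ: children JNP:{G,T}, Z:{A} ∪→ {A,G,T}; cost 1
[col 3] JN: children J:{A}, N:{G} ∪→ {A,G}; cost 1
[col 3] JNP: children JN:{A,G}, P:{A} ∩→ {A}; cost 0
[col 3] JNPZ: children JNP:{A}, Z:{A} ∩→ {A}; cost 0
[col 4] JN: children J:{A}, N:{G} ∪→ {A,G}; cost 1
[col 4] JNP: children JN:{A,G}, P:{T} ∪→ {A,G,T}; cost 1
[col 4] JNPZ: children JNP:{A,G,T}, Z:{G} ∩→ {G}; cost 0
[col 5] JN: children J:{A}, N:{G} ∪→ {A,G}; cost 1
[col 5] JNP: children JN:{A,G}, P:{C} ∪→ {A,C,G}; cost 1
[col 5] JNPZ: children JNP:{A,C,G}, Z:{T} ∪→ {A,C,G,T}; cost 1
[col 6] JN: children J:{G}, N:{T} ∪→ {G,T}; cost 1
[col 6] JNP: children JN:{G,T}, P:{C} ∪→ {C,G,T}; cost 1
[col 6] JNPZ: children JNP:{C,G,T}, Z:{A} ∪→ {A,C,G,T}; cost 1
[col 7] JN: children J:{C}, N:{T} ∪→ {C,T}; cost 1
[col 7] JNP: children JN:{C,T}, P:{T} ∩→ {T}; cost 0
[col 7] JNPZ: children JNP:{T}, Z:{T} ∩→ {T}; cost 0
per-site changes: [2, 1, 2, 1, 2, 3, 3, 1]; total = 15

3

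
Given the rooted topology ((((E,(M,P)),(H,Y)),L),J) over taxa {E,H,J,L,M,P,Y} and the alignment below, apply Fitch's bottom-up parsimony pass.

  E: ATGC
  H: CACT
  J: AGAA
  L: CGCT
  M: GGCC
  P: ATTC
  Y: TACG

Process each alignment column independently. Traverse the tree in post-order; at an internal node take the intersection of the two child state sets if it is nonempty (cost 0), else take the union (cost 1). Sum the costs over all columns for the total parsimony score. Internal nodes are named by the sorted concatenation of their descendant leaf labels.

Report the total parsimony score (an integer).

13

site 0, node MP: M={G} ∪ P={A} → {A,G} (+1)
site 0, node EMP: E={A} ∩ MP={A,G} → {A} (+0)
site 0, node HY: H={C} ∪ Y={T} → {C,T} (+1)
site 0, node EHMPY: EMP={A} ∪ HY={C,T} → {A,C,T} (+1)
site 0, node EHLMPY: EHMPY={A,C,T} ∩ L={C} → {C} (+0)
site 0, node EHJLMPY: EHLMPY={C} ∪ J={A} → {A,C} (+1)
site 1, node MP: M={G} ∪ P={T} → {G,T} (+1)
site 1, node EMP: E={T} ∩ MP={G,T} → {T} (+0)
site 1, node HY: H={A} ∩ Y={A} → {A} (+0)
site 1, node EHMPY: EMP={T} ∪ HY={A} → {A,T} (+1)
site 1, node EHLMPY: EHMPY={A,T} ∪ L={G} → {A,G,T} (+1)
site 1, node EHJLMPY: EHLMPY={A,G,T} ∩ J={G} → {G} (+0)
site 2, node MP: M={C} ∪ P={T} → {C,T} (+1)
site 2, node EMP: E={G} ∪ MP={C,T} → {C,G,T} (+1)
site 2, node HY: H={C} ∩ Y={C} → {C} (+0)
site 2, node EHMPY: EMP={C,G,T} ∩ HY={C} → {C} (+0)
site 2, node EHLMPY: EHMPY={C} ∩ L={C} → {C} (+0)
site 2, node EHJLMPY: EHLMPY={C} ∪ J={A} → {A,C} (+1)
site 3, node MP: M={C} ∩ P={C} → {C} (+0)
site 3, node EMP: E={C} ∩ MP={C} → {C} (+0)
site 3, node HY: H={T} ∪ Y={G} → {G,T} (+1)
site 3, node EHMPY: EMP={C} ∪ HY={G,T} → {C,G,T} (+1)
site 3, node EHLMPY: EHMPY={C,G,T} ∩ L={T} → {T} (+0)
site 3, node EHJLMPY: EHLMPY={T} ∪ J={A} → {A,T} (+1)
per-site changes: [4, 3, 3, 3]; total = 13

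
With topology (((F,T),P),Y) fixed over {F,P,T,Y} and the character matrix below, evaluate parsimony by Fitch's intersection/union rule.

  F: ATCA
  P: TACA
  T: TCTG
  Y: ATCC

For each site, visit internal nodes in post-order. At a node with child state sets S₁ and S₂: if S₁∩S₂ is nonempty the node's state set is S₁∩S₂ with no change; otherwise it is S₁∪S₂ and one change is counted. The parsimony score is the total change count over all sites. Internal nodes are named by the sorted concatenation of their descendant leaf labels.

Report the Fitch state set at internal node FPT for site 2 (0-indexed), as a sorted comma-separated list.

C

site 0, node FT: F={A} ∪ T={T} → {A,T} (+1)
site 0, node FPT: FT={A,T} ∩ P={T} → {T} (+0)
site 0, node FPTY: FPT={T} ∪ Y={A} → {A,T} (+1)
site 1, node FT: F={T} ∪ T={C} → {C,T} (+1)
site 1, node FPT: FT={C,T} ∪ P={A} → {A,C,T} (+1)
site 1, node FPTY: FPT={A,C,T} ∩ Y={T} → {T} (+0)
site 2, node FT: F={C} ∪ T={T} → {C,T} (+1)
site 2, node FPT: FT={C,T} ∩ P={C} → {C} (+0)
site 2, node FPTY: FPT={C} ∩ Y={C} → {C} (+0)
site 3, node FT: F={A} ∪ T={G} → {A,G} (+1)
site 3, node FPT: FT={A,G} ∩ P={A} → {A} (+0)
site 3, node FPTY: FPT={A} ∪ Y={C} → {A,C} (+1)
per-site changes: [2, 2, 1, 2]; total = 7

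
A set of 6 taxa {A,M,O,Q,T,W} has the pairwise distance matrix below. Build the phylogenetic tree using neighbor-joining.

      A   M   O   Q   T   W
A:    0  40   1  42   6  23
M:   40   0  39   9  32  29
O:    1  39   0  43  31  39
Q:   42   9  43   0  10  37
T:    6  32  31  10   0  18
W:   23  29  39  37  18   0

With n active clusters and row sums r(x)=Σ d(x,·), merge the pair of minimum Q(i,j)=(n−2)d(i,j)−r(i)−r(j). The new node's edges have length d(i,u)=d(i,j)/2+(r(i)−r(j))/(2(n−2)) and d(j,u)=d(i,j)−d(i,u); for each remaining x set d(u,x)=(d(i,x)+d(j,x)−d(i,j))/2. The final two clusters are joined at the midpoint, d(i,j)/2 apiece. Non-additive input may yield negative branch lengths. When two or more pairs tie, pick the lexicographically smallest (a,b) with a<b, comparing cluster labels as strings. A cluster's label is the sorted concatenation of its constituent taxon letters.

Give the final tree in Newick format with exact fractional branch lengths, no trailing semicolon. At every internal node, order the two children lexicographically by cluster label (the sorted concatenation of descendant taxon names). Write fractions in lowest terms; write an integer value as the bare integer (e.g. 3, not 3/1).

iteration 1: select A,O (d=1, Q=-261); attach at lengths (-37/8, 45/8); label the merged cluster AO
  updated: d(AO,M)=39, d(AO,Q)=42, d(AO,T)=18, d(AO,W)=61/2
iteration 2: select M,Q (d=9, Q=-180); attach at lengths (19/3, 8/3); label the merged cluster MQ
  updated: d(AO,MQ)=36, d(MQ,T)=33/2, d(MQ,W)=57/2
iteration 3: select AO,T (d=18, Q=-101); attach at lengths (17, 1); label the merged cluster AOT
  updated: d(AOT,MQ)=69/4, d(AOT,W)=61/4
iteration 4: select AOT,MQ (d=69/4, Q=-61); attach at lengths (2, 61/4); label the merged cluster AMOQT
  updated: d(AMOQT,W)=53/4
iteration 5: select AMOQT,W (d=53/4); attach at lengths (53/8, 53/8); label the merged cluster AMOQTW
final tree: ((((A:-37/8,O:45/8):17,T:1):2,(M:19/3,Q:8/3):61/4):53/8,W:53/8)
total length: 117/2

((((A:-37/8,O:45/8):17,T:1):2,(M:19/3,Q:8/3):61/4):53/8,W:53/8)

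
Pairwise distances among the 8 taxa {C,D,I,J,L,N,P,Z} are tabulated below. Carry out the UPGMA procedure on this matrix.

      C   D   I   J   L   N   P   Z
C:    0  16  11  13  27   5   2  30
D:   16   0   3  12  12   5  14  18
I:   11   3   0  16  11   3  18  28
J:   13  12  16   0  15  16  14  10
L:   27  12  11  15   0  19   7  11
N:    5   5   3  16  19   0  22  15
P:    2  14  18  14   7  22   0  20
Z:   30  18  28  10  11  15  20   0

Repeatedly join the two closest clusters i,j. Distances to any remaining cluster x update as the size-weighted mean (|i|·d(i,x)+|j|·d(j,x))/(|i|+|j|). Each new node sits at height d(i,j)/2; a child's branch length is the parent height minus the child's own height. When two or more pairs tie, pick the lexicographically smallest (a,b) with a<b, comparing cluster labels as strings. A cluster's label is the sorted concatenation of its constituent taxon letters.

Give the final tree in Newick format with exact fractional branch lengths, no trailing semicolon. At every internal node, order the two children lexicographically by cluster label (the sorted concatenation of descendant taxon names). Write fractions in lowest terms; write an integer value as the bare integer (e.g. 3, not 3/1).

step 1: merge (C,P) at d=2; branch lengths C→1, P→1; new cluster CP
  updated: d(CP,D)=15, d(CP,I)=29/2, d(CP,J)=27/2, d(CP,L)=17, d(CP,N)=27/2, d(CP,Z)=25
step 2: merge (D,I) at d=3; branch lengths D→3/2, I→3/2; new cluster DI
  updated: d(CP,DI)=59/4, d(DI,J)=14, d(DI,L)=23/2, d(DI,N)=4, d(DI,Z)=23
step 3: merge (DI,N) at d=4; branch lengths DI→1/2, N→2; new cluster DIN
  updated: d(CP,DIN)=43/3, d(DIN,J)=44/3, d(DIN,L)=14, d(DIN,Z)=61/3
step 4: merge (J,Z) at d=10; branch lengths J→5, Z→5; new cluster JZ
  updated: d(CP,JZ)=77/4, d(DIN,JZ)=35/2, d(JZ,L)=13
step 5: merge (JZ,L) at d=13; branch lengths JZ→3/2, L→13/2; new cluster JLZ
  updated: d(CP,JLZ)=37/2, d(DIN,JLZ)=49/3
step 6: merge (CP,DIN) at d=43/3; branch lengths CP→37/6, DIN→31/6; new cluster CDINP
  updated: d(CDINP,JLZ)=86/5
step 7: merge (CDINP,JLZ) at d=86/5; branch lengths CDINP→43/30, JLZ→21/10; new cluster CDIJLNPZ
final tree: (((C:1,P:1):37/6,((D:3/2,I:3/2):1/2,N:2):31/6):43/30,((J:5,Z:5):3/2,L:13/2):21/10)
total length: 1211/30

(((C:1,P:1):37/6,((D:3/2,I:3/2):1/2,N:2):31/6):43/30,((J:5,Z:5):3/2,L:13/2):21/10)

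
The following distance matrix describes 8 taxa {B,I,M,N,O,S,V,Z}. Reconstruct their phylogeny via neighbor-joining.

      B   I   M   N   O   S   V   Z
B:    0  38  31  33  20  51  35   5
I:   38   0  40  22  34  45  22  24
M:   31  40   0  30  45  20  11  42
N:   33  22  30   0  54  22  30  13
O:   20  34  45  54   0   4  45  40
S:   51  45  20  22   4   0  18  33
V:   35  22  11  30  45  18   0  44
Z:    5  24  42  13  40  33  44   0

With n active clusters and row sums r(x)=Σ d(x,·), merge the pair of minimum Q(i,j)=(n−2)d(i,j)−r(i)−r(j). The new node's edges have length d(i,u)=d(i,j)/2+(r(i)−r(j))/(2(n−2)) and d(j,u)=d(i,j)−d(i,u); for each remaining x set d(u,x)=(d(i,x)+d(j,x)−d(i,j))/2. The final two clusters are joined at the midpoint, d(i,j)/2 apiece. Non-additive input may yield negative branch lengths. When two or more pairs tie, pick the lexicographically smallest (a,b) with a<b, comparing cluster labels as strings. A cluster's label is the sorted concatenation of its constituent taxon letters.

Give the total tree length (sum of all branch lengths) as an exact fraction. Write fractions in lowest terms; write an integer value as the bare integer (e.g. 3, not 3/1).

step 1: merge (O,S) at d=4, Q=-411; branch lengths O→73/12, S→-25/12; new cluster OS
  updated: d(B,OS)=67/2, d(I,OS)=75/2, d(M,OS)=61/2, d(N,OS)=36, d(OS,V)=59/2, d(OS,Z)=69/2
step 2: merge (B,Z) at d=5, Q=-313; branch lengths B→19/5, Z→6/5; new cluster BZ
  updated: d(BZ,I)=57/2, d(BZ,M)=34, d(BZ,N)=41/2, d(BZ,OS)=63/2, d(BZ,V)=37
step 3: merge (M,V) at d=11, Q=-231; branch lengths M→15/2, V→7/2; new cluster MV
  updated: d(BZ,MV)=30, d(I,MV)=51/2, d(MV,N)=49/2, d(MV,OS)=49/2
step 4: merge (MV,OS) at d=49/2, Q=-321/2; branch lengths MV→97/12, OS→197/12; new cluster MOSV
  updated: d(BZ,MOSV)=37/2, d(I,MOSV)=77/4, d(MOSV,N)=18
step 5: merge (BZ,N) at d=41/2, Q=-87; branch lengths BZ→12, N→17/2; new cluster BNZ
  updated: d(BNZ,I)=15, d(BNZ,MOSV)=8
step 6: merge (BNZ,I) at d=15, Q=-169/4; branch lengths BNZ→15/8, I→105/8; new cluster BINZ
  updated: d(BINZ,MOSV)=49/8
step 7: merge (BINZ,MOSV) at d=49/8; branch lengths BINZ→49/16, MOSV→49/16; new cluster BIMNOSVZ
final tree: ((((B:19/5,Z:6/5):12,N:17/2):15/8,I:105/8):49/16,((M:15/2,V:7/2):97/12,(O:73/12,S:-25/12):197/12):49/16)
total length: 689/8

689/8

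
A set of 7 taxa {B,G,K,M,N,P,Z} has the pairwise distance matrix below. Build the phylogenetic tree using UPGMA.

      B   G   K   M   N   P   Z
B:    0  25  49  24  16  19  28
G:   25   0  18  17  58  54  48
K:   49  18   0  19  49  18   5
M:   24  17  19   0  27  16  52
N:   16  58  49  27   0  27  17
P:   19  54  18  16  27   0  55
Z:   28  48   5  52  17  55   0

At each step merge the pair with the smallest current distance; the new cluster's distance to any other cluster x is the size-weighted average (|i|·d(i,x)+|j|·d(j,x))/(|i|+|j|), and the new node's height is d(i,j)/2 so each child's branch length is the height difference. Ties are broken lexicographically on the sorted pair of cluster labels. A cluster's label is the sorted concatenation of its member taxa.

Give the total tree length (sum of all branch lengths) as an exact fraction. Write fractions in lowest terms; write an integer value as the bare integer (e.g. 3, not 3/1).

671/8

step 1: merge (K,Z) at d=5; branch lengths K→5/2, Z→5/2; new cluster KZ
  updated: d(B,KZ)=77/2, d(G,KZ)=33, d(KZ,M)=71/2, d(KZ,N)=33, d(KZ,P)=73/2
step 2: merge (B,N) at d=16; branch lengths B→8, N→8; new cluster BN
  updated: d(BN,G)=83/2, d(BN,KZ)=143/4, d(BN,M)=51/2, d(BN,P)=23
step 3: merge (M,P) at d=16; branch lengths M→8, P→8; new cluster MP
  updated: d(BN,MP)=97/4, d(G,MP)=71/2, d(KZ,MP)=36
step 4: merge (BN,MP) at d=97/4; branch lengths BN→33/8, MP→33/8; new cluster BMNP
  updated: d(BMNP,G)=77/2, d(BMNP,KZ)=287/8
step 5: merge (G,KZ) at d=33; branch lengths G→33/2, KZ→14; new cluster GKZ
  updated: d(BMNP,GKZ)=147/4
step 6: merge (BMNP,GKZ) at d=147/4; branch lengths BMNP→25/4, GKZ→15/8; new cluster BGKMNPZ
final tree: (((B:8,N:8):33/8,(M:8,P:8):33/8):25/4,(G:33/2,(K:5/2,Z:5/2):14):15/8)
total length: 671/8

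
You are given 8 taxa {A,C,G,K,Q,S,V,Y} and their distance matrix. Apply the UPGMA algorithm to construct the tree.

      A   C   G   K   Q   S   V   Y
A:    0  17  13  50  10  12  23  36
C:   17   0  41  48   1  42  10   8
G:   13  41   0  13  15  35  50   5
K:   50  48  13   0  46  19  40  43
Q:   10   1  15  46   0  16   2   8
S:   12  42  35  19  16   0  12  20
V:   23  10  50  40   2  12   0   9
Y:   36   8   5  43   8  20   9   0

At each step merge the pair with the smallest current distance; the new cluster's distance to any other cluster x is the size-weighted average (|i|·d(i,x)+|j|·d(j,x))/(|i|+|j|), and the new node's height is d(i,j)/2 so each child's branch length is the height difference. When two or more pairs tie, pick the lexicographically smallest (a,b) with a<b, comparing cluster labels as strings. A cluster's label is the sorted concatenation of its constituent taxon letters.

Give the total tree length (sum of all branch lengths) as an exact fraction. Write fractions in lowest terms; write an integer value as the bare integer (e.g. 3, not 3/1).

283/4

iteration 1: select C,Q (d=1); attach at lengths (1/2, 1/2); label the merged cluster CQ
  updated: d(A,CQ)=27/2, d(CQ,G)=28, d(CQ,K)=47, d(CQ,S)=29, d(CQ,V)=6, d(CQ,Y)=8
iteration 2: select G,Y (d=5); attach at lengths (5/2, 5/2); label the merged cluster GY
  updated: d(A,GY)=49/2, d(CQ,GY)=18, d(GY,K)=28, d(GY,S)=55/2, d(GY,V)=59/2
iteration 3: select CQ,V (d=6); attach at lengths (5/2, 3); label the merged cluster CQV
  updated: d(A,CQV)=50/3, d(CQV,GY)=131/6, d(CQV,K)=134/3, d(CQV,S)=70/3
iteration 4: select A,S (d=12); attach at lengths (6, 6); label the merged cluster AS
  updated: d(AS,CQV)=20, d(AS,GY)=26, d(AS,K)=69/2
iteration 5: select AS,CQV (d=20); attach at lengths (4, 7); label the merged cluster ACQSV
  updated: d(ACQSV,GY)=47/2, d(ACQSV,K)=203/5
iteration 6: select ACQSV,GY (d=47/2); attach at lengths (7/4, 37/4); label the merged cluster ACGQSVY
  updated: d(ACGQSVY,K)=37
iteration 7: select ACGQSVY,K (d=37); attach at lengths (27/4, 37/2); label the merged cluster ACGKQSVY
final tree: ((((A:6,S:6):4,((C:1/2,Q:1/2):5/2,V:3):7):7/4,(G:5/2,Y:5/2):37/4):27/4,K:37/2)
total length: 283/4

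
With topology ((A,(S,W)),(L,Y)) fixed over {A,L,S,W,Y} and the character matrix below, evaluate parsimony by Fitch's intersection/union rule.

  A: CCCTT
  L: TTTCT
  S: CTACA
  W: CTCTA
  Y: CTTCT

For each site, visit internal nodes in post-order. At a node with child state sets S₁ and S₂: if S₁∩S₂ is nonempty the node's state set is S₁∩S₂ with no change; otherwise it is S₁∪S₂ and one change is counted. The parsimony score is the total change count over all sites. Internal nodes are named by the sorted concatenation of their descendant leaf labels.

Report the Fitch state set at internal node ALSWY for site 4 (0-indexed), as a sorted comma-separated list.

T

site 0, node SW: S={C} ∩ W={C} → {C} (+0)
site 0, node ASW: A={C} ∩ SW={C} → {C} (+0)
site 0, node LY: L={T} ∪ Y={C} → {C,T} (+1)
site 0, node ALSWY: ASW={C} ∩ LY={C,T} → {C} (+0)
site 1, node SW: S={T} ∩ W={T} → {T} (+0)
site 1, node ASW: A={C} ∪ SW={T} → {C,T} (+1)
site 1, node LY: L={T} ∩ Y={T} → {T} (+0)
site 1, node ALSWY: ASW={C,T} ∩ LY={T} → {T} (+0)
site 2, node SW: S={A} ∪ W={C} → {A,C} (+1)
site 2, node ASW: A={C} ∩ SW={A,C} → {C} (+0)
site 2, node LY: L={T} ∩ Y={T} → {T} (+0)
site 2, node ALSWY: ASW={C} ∪ LY={T} → {C,T} (+1)
site 3, node SW: S={C} ∪ W={T} → {C,T} (+1)
site 3, node ASW: A={T} ∩ SW={C,T} → {T} (+0)
site 3, node LY: L={C} ∩ Y={C} → {C} (+0)
site 3, node ALSWY: ASW={T} ∪ LY={C} → {C,T} (+1)
site 4, node SW: S={A} ∩ W={A} → {A} (+0)
site 4, node ASW: A={T} ∪ SW={A} → {A,T} (+1)
site 4, node LY: L={T} ∩ Y={T} → {T} (+0)
site 4, node ALSWY: ASW={A,T} ∩ LY={T} → {T} (+0)
per-site changes: [1, 1, 2, 2, 1]; total = 7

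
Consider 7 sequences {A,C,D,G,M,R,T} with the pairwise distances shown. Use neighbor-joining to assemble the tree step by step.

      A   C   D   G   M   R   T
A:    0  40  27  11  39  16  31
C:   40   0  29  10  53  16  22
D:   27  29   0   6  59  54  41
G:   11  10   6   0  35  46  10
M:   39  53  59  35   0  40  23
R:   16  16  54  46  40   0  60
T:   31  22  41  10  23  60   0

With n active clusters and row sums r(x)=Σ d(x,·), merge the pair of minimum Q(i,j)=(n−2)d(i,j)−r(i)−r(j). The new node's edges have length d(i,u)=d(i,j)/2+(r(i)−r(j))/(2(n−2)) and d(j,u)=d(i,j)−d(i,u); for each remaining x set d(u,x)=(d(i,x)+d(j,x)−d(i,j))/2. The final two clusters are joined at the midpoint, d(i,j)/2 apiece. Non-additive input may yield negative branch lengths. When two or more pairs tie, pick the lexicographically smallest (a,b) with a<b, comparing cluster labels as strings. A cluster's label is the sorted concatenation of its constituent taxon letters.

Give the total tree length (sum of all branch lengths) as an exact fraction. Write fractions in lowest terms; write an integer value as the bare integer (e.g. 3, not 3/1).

1. join C+R (d=16, Q=-322) ⇒ CR; edges |C|=9/5, |R|=71/5
  updated: d(A,CR)=20, d(CR,D)=67/2, d(CR,G)=20, d(CR,M)=77/2, d(CR,T)=33
2. join M+T (d=23, Q=-481/2) ⇒ MT; edges |M|=297/16, |T|=71/16
  updated: d(A,MT)=47/2, d(CR,MT)=97/4, d(D,MT)=77/2, d(G,MT)=11
3. join D+G (d=6, Q=-135) ⇒ DG; edges |D|=25/2, |G|=-13/2
  updated: d(A,DG)=16, d(CR,DG)=95/4, d(DG,MT)=87/4
4. join A+DG (d=16, Q=-89) ⇒ ADG; edges |A|=15/2, |DG|=17/2
  updated: d(ADG,CR)=111/8, d(ADG,MT)=117/8
5. join ADG+CR (d=111/8, Q=-211/4) ⇒ ACDGR; edges |ADG|=17/8, |CR|=47/4
  updated: d(ACDGR,MT)=25/2
6. join ACDGR+MT (d=25/2) ⇒ ACDGMRT; edges |ACDGR|=25/4, |MT|=25/4
final tree: (((A:15/2,(D:25/2,G:-13/2):17/2):17/8,(C:9/5,R:71/5):47/4):25/4,(M:297/16,T:71/16):25/4)
total length: 699/8

699/8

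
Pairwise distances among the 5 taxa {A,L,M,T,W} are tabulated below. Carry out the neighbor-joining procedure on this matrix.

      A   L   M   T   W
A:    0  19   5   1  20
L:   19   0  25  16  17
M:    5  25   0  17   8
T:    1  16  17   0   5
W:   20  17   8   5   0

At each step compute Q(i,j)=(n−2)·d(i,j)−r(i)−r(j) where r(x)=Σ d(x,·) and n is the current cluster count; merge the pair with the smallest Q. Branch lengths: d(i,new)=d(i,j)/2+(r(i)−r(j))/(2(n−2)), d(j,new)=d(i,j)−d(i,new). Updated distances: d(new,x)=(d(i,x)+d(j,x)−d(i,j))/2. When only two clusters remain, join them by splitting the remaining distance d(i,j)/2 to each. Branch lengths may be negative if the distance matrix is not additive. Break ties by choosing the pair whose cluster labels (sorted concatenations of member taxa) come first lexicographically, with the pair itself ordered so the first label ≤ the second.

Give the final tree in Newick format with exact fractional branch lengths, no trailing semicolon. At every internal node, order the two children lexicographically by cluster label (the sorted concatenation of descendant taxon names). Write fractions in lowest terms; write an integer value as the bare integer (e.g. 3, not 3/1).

((((A:5/6,M:25/6):23/4,T:3/4):5/4,L:53/4):15/8,W:15/8)

iteration 1: select A,M (d=5, Q=-85); attach at lengths (5/6, 25/6); label the merged cluster AM
  updated: d(AM,L)=39/2, d(AM,T)=13/2, d(AM,W)=23/2
iteration 2: select AM,T (d=13/2, Q=-52); attach at lengths (23/4, 3/4); label the merged cluster AMT
  updated: d(AMT,L)=29/2, d(AMT,W)=5
iteration 3: select AMT,L (d=29/2, Q=-73/2); attach at lengths (5/4, 53/4); label the merged cluster ALMT
  updated: d(ALMT,W)=15/4
iteration 4: select ALMT,W (d=15/4); attach at lengths (15/8, 15/8); label the merged cluster ALMTW
final tree: ((((A:5/6,M:25/6):23/4,T:3/4):5/4,L:53/4):15/8,W:15/8)
total length: 119/4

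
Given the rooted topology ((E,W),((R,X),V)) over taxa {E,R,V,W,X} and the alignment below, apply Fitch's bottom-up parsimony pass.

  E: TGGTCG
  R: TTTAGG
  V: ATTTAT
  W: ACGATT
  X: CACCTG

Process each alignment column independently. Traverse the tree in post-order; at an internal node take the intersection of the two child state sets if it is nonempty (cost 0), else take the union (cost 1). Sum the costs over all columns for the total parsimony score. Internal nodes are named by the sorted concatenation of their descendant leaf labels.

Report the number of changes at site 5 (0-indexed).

site 0, node EW: E={T} ∪ W={A} → {A,T} (+1)
site 0, node RX: R={T} ∪ X={C} → {C,T} (+1)
site 0, node RVX: RX={C,T} ∪ V={A} → {A,C,T} (+1)
site 0, node ERVWX: EW={A,T} ∩ RVX={A,C,T} → {A,T} (+0)
site 1, node EW: E={G} ∪ W={C} → {C,G} (+1)
site 1, node RX: R={T} ∪ X={A} → {A,T} (+1)
site 1, node RVX: RX={A,T} ∩ V={T} → {T} (+0)
site 1, node ERVWX: EW={C,G} ∪ RVX={T} → {C,G,T} (+1)
site 2, node EW: E={G} ∩ W={G} → {G} (+0)
site 2, node RX: R={T} ∪ X={C} → {C,T} (+1)
site 2, node RVX: RX={C,T} ∩ V={T} → {T} (+0)
site 2, node ERVWX: EW={G} ∪ RVX={T} → {G,T} (+1)
site 3, node EW: E={T} ∪ W={A} → {A,T} (+1)
site 3, node RX: R={A} ∪ X={C} → {A,C} (+1)
site 3, node RVX: RX={A,C} ∪ V={T} → {A,C,T} (+1)
site 3, node ERVWX: EW={A,T} ∩ RVX={A,C,T} → {A,T} (+0)
site 4, node EW: E={C} ∪ W={T} → {C,T} (+1)
site 4, node RX: R={G} ∪ X={T} → {G,T} (+1)
site 4, node RVX: RX={G,T} ∪ V={A} → {A,G,T} (+1)
site 4, node ERVWX: EW={C,T} ∩ RVX={A,G,T} → {T} (+0)
site 5, node EW: E={G} ∪ W={T} → {G,T} (+1)
site 5, node RX: R={G} ∩ X={G} → {G} (+0)
site 5, node RVX: RX={G} ∪ V={T} → {G,T} (+1)
site 5, node ERVWX: EW={G,T} ∩ RVX={G,T} → {G,T} (+0)
per-site changes: [3, 3, 2, 3, 3, 2]; total = 16

2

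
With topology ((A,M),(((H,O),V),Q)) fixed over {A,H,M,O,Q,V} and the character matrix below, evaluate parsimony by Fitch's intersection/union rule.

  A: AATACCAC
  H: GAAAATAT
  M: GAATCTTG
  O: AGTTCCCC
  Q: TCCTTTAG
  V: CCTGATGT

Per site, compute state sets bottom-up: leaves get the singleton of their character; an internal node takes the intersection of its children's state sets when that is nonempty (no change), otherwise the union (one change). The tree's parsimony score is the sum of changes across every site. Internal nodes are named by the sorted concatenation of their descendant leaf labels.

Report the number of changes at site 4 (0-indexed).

3

AM@0: {A} ∪ {G} = {A,G} (union, +1)
HO@0: {G} ∪ {A} = {A,G} (union, +1)
HOV@0: {A,G} ∪ {C} = {A,C,G} (union, +1)
HOQV@0: {A,C,G} ∪ {T} = {A,C,G,T} (union, +1)
AHMOQV@0: {A,G} ∩ {A,C,G,T} = {A,G} (intersection, +0)
AM@1: {A} ∩ {A} = {A} (intersection, +0)
HO@1: {A} ∪ {G} = {A,G} (union, +1)
HOV@1: {A,G} ∪ {C} = {A,C,G} (union, +1)
HOQV@1: {A,C,G} ∩ {C} = {C} (intersection, +0)
AHMOQV@1: {A} ∪ {C} = {A,C} (union, +1)
AM@2: {T} ∪ {A} = {A,T} (union, +1)
HO@2: {A} ∪ {T} = {A,T} (union, +1)
HOV@2: {A,T} ∩ {T} = {T} (intersection, +0)
HOQV@2: {T} ∪ {C} = {C,T} (union, +1)
AHMOQV@2: {A,T} ∩ {C,T} = {T} (intersection, +0)
AM@3: {A} ∪ {T} = {A,T} (union, +1)
HO@3: {A} ∪ {T} = {A,T} (union, +1)
HOV@3: {A,T} ∪ {G} = {A,G,T} (union, +1)
HOQV@3: {A,G,T} ∩ {T} = {T} (intersection, +0)
AHMOQV@3: {A,T} ∩ {T} = {T} (intersection, +0)
AM@4: {C} ∩ {C} = {C} (intersection, +0)
HO@4: {A} ∪ {C} = {A,C} (union, +1)
HOV@4: {A,C} ∩ {A} = {A} (intersection, +0)
HOQV@4: {A} ∪ {T} = {A,T} (union, +1)
AHMOQV@4: {C} ∪ {A,T} = {A,C,T} (union, +1)
AM@5: {C} ∪ {T} = {C,T} (union, +1)
HO@5: {T} ∪ {C} = {C,T} (union, +1)
HOV@5: {C,T} ∩ {T} = {T} (intersection, +0)
HOQV@5: {T} ∩ {T} = {T} (intersection, +0)
AHMOQV@5: {C,T} ∩ {T} = {T} (intersection, +0)
AM@6: {A} ∪ {T} = {A,T} (union, +1)
HO@6: {A} ∪ {C} = {A,C} (union, +1)
HOV@6: {A,C} ∪ {G} = {A,C,G} (union, +1)
HOQV@6: {A,C,G} ∩ {A} = {A} (intersection, +0)
AHMOQV@6: {A,T} ∩ {A} = {A} (intersection, +0)
AM@7: {C} ∪ {G} = {C,G} (union, +1)
HO@7: {T} ∪ {C} = {C,T} (union, +1)
HOV@7: {C,T} ∩ {T} = {T} (intersection, +0)
HOQV@7: {T} ∪ {G} = {G,T} (union, +1)
AHMOQV@7: {C,G} ∩ {G,T} = {G} (intersection, +0)
per-site changes: [4, 3, 3, 3, 3, 2, 3, 3]; total = 24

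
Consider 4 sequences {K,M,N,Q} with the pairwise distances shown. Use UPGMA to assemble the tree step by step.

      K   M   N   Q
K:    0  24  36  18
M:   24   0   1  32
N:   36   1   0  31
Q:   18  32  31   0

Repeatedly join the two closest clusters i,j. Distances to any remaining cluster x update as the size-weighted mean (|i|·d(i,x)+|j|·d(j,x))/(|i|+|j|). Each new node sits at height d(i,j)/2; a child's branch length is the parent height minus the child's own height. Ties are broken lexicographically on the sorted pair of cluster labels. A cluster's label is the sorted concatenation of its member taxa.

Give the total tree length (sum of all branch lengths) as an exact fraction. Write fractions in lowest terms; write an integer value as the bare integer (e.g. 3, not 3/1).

161/4

step 1: merge (M,N) at d=1; branch lengths M→1/2, N→1/2; new cluster MN
  updated: d(K,MN)=30, d(MN,Q)=63/2
step 2: merge (K,Q) at d=18; branch lengths K→9, Q→9; new cluster KQ
  updated: d(KQ,MN)=123/4
step 3: merge (KQ,MN) at d=123/4; branch lengths KQ→51/8, MN→119/8; new cluster KMNQ
final tree: ((K:9,Q:9):51/8,(M:1/2,N:1/2):119/8)
total length: 161/4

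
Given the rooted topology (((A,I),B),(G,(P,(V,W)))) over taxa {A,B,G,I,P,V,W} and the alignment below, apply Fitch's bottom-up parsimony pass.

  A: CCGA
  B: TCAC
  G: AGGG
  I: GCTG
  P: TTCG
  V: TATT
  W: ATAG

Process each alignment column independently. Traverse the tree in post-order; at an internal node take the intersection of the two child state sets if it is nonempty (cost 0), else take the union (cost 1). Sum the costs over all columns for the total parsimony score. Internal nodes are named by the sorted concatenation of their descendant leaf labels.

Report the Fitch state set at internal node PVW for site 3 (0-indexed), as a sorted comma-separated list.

G

AI@0: {C} ∪ {G} = {C,G} (union, +1)
ABI@0: {C,G} ∪ {T} = {C,G,T} (union, +1)
VW@0: {T} ∪ {A} = {A,T} (union, +1)
PVW@0: {T} ∩ {A,T} = {T} (intersection, +0)
GPVW@0: {A} ∪ {T} = {A,T} (union, +1)
ABGIPVW@0: {C,G,T} ∩ {A,T} = {T} (intersection, +0)
AI@1: {C} ∩ {C} = {C} (intersection, +0)
ABI@1: {C} ∩ {C} = {C} (intersection, +0)
VW@1: {A} ∪ {T} = {A,T} (union, +1)
PVW@1: {T} ∩ {A,T} = {T} (intersection, +0)
GPVW@1: {G} ∪ {T} = {G,T} (union, +1)
ABGIPVW@1: {C} ∪ {G,T} = {C,G,T} (union, +1)
AI@2: {G} ∪ {T} = {G,T} (union, +1)
ABI@2: {G,T} ∪ {A} = {A,G,T} (union, +1)
VW@2: {T} ∪ {A} = {A,T} (union, +1)
PVW@2: {C} ∪ {A,T} = {A,C,T} (union, +1)
GPVW@2: {G} ∪ {A,C,T} = {A,C,G,T} (union, +1)
ABGIPVW@2: {A,G,T} ∩ {A,C,G,T} = {A,G,T} (intersection, +0)
AI@3: {A} ∪ {G} = {A,G} (union, +1)
ABI@3: {A,G} ∪ {C} = {A,C,G} (union, +1)
VW@3: {T} ∪ {G} = {G,T} (union, +1)
PVW@3: {G} ∩ {G,T} = {G} (intersection, +0)
GPVW@3: {G} ∩ {G} = {G} (intersection, +0)
ABGIPVW@3: {A,C,G} ∩ {G} = {G} (intersection, +0)
per-site changes: [4, 3, 5, 3]; total = 15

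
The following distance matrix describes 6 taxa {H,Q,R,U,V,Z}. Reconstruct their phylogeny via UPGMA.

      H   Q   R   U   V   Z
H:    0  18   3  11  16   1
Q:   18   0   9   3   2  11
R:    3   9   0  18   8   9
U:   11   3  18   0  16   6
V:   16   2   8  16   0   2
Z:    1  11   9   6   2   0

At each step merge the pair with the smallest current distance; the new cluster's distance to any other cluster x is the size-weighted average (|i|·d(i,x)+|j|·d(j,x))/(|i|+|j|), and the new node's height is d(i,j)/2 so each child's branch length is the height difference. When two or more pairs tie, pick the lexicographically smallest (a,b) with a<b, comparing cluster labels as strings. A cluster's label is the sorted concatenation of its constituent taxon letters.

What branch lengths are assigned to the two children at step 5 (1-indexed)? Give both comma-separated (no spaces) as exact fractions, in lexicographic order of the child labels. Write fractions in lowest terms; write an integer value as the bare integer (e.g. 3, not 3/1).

5/2,3/4

step 1: merge (H,Z) at d=1; branch lengths H→1/2, Z→1/2; new cluster HZ
  updated: d(HZ,Q)=29/2, d(HZ,R)=6, d(HZ,U)=17/2, d(HZ,V)=9
step 2: merge (Q,V) at d=2; branch lengths Q→1, V→1; new cluster QV
  updated: d(HZ,QV)=47/4, d(QV,R)=17/2, d(QV,U)=19/2
step 3: merge (HZ,R) at d=6; branch lengths HZ→5/2, R→3; new cluster HRZ
  updated: d(HRZ,QV)=32/3, d(HRZ,U)=35/3
step 4: merge (QV,U) at d=19/2; branch lengths QV→15/4, U→19/4; new cluster QUV
  updated: d(HRZ,QUV)=11
step 5: merge (HRZ,QUV) at d=11; branch lengths HRZ→5/2, QUV→3/4; new cluster HQRUVZ
final tree: (((H:1/2,Z:1/2):5/2,R:3):5/2,((Q:1,V:1):15/4,U:19/4):3/4)
total length: 81/4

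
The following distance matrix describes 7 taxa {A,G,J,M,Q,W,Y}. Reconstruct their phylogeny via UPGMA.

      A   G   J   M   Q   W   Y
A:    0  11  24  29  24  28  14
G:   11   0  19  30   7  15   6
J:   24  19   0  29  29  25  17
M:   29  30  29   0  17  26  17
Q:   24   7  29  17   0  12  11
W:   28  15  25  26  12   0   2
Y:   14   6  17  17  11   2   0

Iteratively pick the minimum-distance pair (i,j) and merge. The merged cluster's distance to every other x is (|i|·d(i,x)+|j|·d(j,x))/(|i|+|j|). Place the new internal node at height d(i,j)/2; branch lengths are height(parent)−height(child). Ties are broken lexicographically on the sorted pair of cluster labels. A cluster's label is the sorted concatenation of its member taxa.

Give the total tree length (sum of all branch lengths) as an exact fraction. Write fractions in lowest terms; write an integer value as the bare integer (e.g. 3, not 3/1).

6683/120

iteration 1: select W,Y (d=2); attach at lengths (1, 1); label the merged cluster WY
  updated: d(A,WY)=21, d(G,WY)=21/2, d(J,WY)=21, d(M,WY)=43/2, d(Q,WY)=23/2
iteration 2: select G,Q (d=7); attach at lengths (7/2, 7/2); label the merged cluster GQ
  updated: d(A,GQ)=35/2, d(GQ,J)=24, d(GQ,M)=47/2, d(GQ,WY)=11
iteration 3: select GQ,WY (d=11); attach at lengths (2, 9/2); label the merged cluster GQWY
  updated: d(A,GQWY)=77/4, d(GQWY,J)=45/2, d(GQWY,M)=45/2
iteration 4: select A,GQWY (d=77/4); attach at lengths (77/8, 33/8); label the merged cluster AGQWY
  updated: d(AGQWY,J)=114/5, d(AGQWY,M)=119/5
iteration 5: select AGQWY,J (d=114/5); attach at lengths (71/40, 57/5); label the merged cluster AGJQWY
  updated: d(AGJQWY,M)=74/3
iteration 6: select AGJQWY,M (d=74/3); attach at lengths (14/15, 37/3); label the merged cluster AGJMQWY
final tree: (((A:77/8,((G:7/2,Q:7/2):2,(W:1,Y:1):9/2):33/8):71/40,J:57/5):14/15,M:37/3)
total length: 6683/120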